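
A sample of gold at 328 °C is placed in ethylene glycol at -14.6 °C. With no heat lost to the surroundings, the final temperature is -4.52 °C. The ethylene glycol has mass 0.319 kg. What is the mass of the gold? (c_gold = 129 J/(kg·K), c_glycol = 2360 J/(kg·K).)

m ≈ 0.177 kg

Energy conservation, ΣQ = 0:
m·129·(-4.52 − 328) + 0.319·2360·(-4.52 − (-14.6)) = 0
-42895 m = -7588.6
m = -7588.6/-42895 ≈ 0.1769 kg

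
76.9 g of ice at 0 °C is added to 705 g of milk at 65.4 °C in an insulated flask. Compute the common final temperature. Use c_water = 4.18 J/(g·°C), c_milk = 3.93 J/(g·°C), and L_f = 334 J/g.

T_f ≈ 50.3 °C

Setting the total heat transfer to zero:
fusion: m_ice L_f = 76.9·334 = 25685; warm the meltwater: 321.44 T; milk cools: 705·3.93·(T − 65.4) = 2770.7(T − 65.4)
3092.1 T = 181201 − 25685 = 155516
T ≈ 50.29 °C. Since T > 0 °C, the all-ice-melts assumption holds.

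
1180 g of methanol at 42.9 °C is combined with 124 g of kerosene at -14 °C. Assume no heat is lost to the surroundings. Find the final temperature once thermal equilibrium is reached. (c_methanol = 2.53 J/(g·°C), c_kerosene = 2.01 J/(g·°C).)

T_f ≈ 38.5 °C

Taking heat into each body as positive, Σ m c ΔT = 0:
1180*2.53*(T − 42.9) + 124*2.01*(T − (-14)) = 0
2985.4(T − 42.9) + 249.24(T − (-14)) = 0
(2985.4 + 249.24) T = 2985.4*42.9 + 249.24*(-14)
T = 124584/3234.6 ≈ 38.52 °C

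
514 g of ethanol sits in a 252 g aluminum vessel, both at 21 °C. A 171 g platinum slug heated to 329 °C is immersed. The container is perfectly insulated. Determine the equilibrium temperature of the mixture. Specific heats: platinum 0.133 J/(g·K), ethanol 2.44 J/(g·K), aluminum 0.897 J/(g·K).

Setting the total heat transfer to zero:
171×0.133×(T − 329) + 514×2.44×(T − 21) + 252×0.897×(T − 21) = 0
(22.74 + 1254.2 + 226.04) T = 22.74×329 + 1254.2×21 + 226.04×21
T ≈ 25.66 °C

T_f ≈ 25.7 °C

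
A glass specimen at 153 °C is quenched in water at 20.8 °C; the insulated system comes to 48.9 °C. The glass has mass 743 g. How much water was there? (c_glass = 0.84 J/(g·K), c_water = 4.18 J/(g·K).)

m ≈ 553 g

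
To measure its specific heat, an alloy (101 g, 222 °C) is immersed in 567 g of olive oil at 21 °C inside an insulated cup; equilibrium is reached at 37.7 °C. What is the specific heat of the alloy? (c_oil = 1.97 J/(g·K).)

c ≈ 1 J/(g·K)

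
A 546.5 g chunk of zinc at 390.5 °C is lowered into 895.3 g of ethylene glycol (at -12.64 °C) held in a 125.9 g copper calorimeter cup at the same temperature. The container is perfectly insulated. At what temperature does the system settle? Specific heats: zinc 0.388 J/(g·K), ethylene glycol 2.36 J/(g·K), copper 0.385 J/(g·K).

T_f ≈ 23.4 °C

Net heat exchanged in the isolated system is zero:
546.5*0.388*(T − 390.5) + 895.3*2.36*(T − (-12.64)) + 125.9*0.385*(T − (-12.64)) = 0
2373.4 T = 55483
T = 55483 / 2373.4 = 23.4 °C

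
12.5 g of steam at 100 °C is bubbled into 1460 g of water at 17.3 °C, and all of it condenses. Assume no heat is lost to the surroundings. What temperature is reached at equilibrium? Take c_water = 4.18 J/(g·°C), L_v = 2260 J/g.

Let T be the final temperature. ΣQ_i = 0:
condense steam: −12.5×2260 = −28250
  condensed water 100 °C→T: 52.25(T − 100)
  original water: 6102.8(T − 17.3)
6155 T = 28250 + 5225 + 105578 = 139053
T ≈ 22.59 °C (< 100 °C, so full condensation is consistent).

T_f ≈ 22.6 °C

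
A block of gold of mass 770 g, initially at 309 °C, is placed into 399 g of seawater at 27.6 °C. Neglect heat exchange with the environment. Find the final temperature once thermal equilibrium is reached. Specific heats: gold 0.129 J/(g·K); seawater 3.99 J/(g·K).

T_f is the heat-capacity-weighted average of the initial temperatures:
T_f = (99.33·309 + 1592·27.6) / (99.33 + 1592)
    = 74632 / 1691.3 ≈ 44.13 °C

T_f ≈ 44.1 °C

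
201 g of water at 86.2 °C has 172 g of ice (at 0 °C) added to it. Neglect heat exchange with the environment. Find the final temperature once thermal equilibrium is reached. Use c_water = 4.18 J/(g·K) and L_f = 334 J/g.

Setting the total heat transfer to zero:
latent heat to melt: 172×334 = 57448; warm the meltwater: 718.96 T; water: 840.18(T − 86.2)
1559.1 T = 72424 − 57448 = 14976
T ≈ 9.60 °C — above 0 °C, consistent with complete melting.

T_f ≈ 9.6 °C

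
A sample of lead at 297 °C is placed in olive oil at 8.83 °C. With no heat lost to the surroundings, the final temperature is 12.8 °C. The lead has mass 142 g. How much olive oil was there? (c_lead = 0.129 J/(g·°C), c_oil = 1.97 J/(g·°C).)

m ≈ 666 g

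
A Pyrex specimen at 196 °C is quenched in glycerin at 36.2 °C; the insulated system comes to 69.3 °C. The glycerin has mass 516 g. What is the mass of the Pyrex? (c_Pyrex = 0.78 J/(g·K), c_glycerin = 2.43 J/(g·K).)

m ≈ 420 g

Heat lost by the Pyrex = heat gained by the glycerin:
m·0.78·(196 − 69.3) = 516·2.43·(69.3 − 36.2)
98.83 m = 41503  ⇒  m ≈ 420 g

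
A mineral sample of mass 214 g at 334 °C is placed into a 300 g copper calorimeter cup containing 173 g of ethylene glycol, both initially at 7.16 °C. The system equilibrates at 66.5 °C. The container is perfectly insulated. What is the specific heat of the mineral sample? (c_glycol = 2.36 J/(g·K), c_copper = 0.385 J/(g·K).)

Energy conservation, ΣQ = 0:
214×c×(66.5 − 334) + 173×2.36×(66.5 − 7.16) + 300×0.385×(66.5 − 7.16) = 0
-57245 c = -31081
c = -31081/-57245 ≈ 0.5429 J/(g·K)

c ≈ 0.543 J/(g·K)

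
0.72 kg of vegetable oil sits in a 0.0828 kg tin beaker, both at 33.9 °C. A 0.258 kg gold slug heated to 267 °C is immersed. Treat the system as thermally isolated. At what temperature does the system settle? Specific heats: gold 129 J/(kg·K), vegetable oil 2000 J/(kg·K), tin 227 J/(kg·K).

T_f is the heat-capacity-weighted average of the initial temperatures:
T_f = (33.28×267 + 1440×33.9 + 18.8×33.9) / (33.28 + 1440 + 18.8)
    = 58339 / 1492.1 ≈ 39.10 °C

T_f ≈ 39.1 °C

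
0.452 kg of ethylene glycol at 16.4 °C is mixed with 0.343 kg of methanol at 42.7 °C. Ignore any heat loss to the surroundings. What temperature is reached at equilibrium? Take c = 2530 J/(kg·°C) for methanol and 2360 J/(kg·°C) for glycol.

T_f ≈ 28.2 °C

Taking heat into each body as positive, Σ m c ΔT = 0:
0.343·2530·(T − 42.7) + 0.452·2360·(T − 16.4) = 0
(867.79 + 1066.7) T = 867.79·42.7 + 1066.7·16.4
T ≈ 28.20 °C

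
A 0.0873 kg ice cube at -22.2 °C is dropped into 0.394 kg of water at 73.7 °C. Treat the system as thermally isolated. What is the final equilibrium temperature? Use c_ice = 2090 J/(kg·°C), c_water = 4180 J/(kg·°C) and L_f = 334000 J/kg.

Setting the total heat transfer to zero:
warm ice to 0 °C: 0.0873×2090×(0 − (-22.2)) = 4050.5
  fusion: m_ice L_f = 0.0873×334000 = 29158
  meltwater 0→T: 0.0873×4180×T = 364.91 T
  water: 1646.9(T − 73.7)
2011.8 T = 121378 − 33209 = 88169
T ≈ 43.83 °C — above 0 °C, consistent with complete melting.

T_f ≈ 43.8 °C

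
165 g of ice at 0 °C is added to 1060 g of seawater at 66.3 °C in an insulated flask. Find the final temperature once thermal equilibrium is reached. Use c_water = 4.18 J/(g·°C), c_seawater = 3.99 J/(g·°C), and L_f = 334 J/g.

T_f ≈ 45.8 °C

Sum of m c ΔT and latent-heat terms is zero:
latent heat to melt: 165·334 = 55110; warm the meltwater: 689.7 T; seawater cools: 1060·3.99·(T − 66.3) = 4229.4(T − 66.3)
4919.1 T = 280409 − 55110 = 225299
T ≈ 45.80 °C — above 0 °C, consistent with complete melting.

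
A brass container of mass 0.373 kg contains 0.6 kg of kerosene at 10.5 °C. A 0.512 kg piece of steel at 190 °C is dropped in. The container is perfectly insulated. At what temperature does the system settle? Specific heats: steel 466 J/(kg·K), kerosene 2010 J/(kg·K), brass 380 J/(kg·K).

Net heat exchanged in the isolated system is zero:
0.512*466*(T − 190) + 0.6*2010*(T − 10.5) + 0.373*380*(T − 10.5) = 0
238.59(T − 190) + 1206(T − 10.5) + 141.74(T − 10.5) = 0
(238.59 + 1206 + 141.74) T = 238.59*190 + 1206*10.5 + 141.74*10.5
T ≈ 37.50 °C

T_f ≈ 37.5 °C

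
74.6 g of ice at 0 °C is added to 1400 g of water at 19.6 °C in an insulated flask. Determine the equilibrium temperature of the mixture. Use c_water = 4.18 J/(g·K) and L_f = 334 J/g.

T_f ≈ 14.6 °C

Let T be the final temperature. ΣQ_i = 0:
melt ice: 74.6×334 = 24916
  warm the meltwater: 311.83 T
  water: 5852(T − 19.6)
6163.8 T = 114699 − 24916 = 89783
T ≈ 14.57 °C — above 0 °C, consistent with complete melting.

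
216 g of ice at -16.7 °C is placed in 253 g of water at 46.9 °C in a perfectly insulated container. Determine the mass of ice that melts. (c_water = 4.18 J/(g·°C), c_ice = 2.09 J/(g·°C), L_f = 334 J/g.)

m_melted ≈ 126 g

Water can give up m c ΔT = 253·4.18·46.9 = 49599 J before reaching 0 °C.
Warming the ice to 0 °C takes 216·2.09·16.7 = 7539 J, leaving 42060 J for melting.
Melting all 216 g of ice would need 216·334 = 72144 J.
42060 J < 72144 J, so only part of the ice melts and the system sits at 0 °C.
m_melt = 42060 / L_f = 125.9 g.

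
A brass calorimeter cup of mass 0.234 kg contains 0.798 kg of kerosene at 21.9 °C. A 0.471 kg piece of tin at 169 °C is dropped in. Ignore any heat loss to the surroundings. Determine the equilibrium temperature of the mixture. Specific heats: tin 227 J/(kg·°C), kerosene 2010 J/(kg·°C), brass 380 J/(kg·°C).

T_f ≈ 30.6 °C

With ΣQ=0 the equilibrium temperature is the m·c-weighted mean:
T_f = (106.92·169 + 1604·21.9 + 88.92·21.9) / (106.92 + 1604 + 88.92)
    = 55143 / 1799.8 ≈ 30.64 °C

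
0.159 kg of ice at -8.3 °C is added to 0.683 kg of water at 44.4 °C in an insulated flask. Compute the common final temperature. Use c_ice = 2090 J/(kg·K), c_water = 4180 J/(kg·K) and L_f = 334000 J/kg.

T_f ≈ 20.1 °C

Energy balance with sensible and latent terms:
warm ice to 0 °C: 0.159×2090×(0 − (-8.3)) = 2758.2
  melt ice: 0.159×334000 = 53106
  meltwater 0→T: 0.159×4180×T = 664.62 T
  water cools: 0.683×4180×(T − 44.4) = 2854.9(T − 44.4)
3519.6 T = 126759 − 55864 = 70895
T ≈ 20.14 °C (positive, so assuming full melt was valid).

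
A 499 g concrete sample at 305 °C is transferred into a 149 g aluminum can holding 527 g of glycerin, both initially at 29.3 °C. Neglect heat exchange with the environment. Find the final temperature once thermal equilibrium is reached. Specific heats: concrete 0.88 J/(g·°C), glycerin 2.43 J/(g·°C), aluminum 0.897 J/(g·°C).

T_f ≈ 94.6 °C

Heat gained plus heat lost sum to zero:
499×0.88×(T − 305) + 527×2.43×(T − 29.3) + 149×0.897×(T − 29.3) = 0
1853.4 T = 175370
T = 175370/1853.4 ≈ 94.62 °C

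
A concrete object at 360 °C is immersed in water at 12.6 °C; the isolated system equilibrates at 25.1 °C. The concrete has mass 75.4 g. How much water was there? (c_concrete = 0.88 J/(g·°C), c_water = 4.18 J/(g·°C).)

Heat lost by the concrete = heat gained by the water:
75.4·0.88·(360 − 25.1) = m·4.18·(25.1 − 12.6)
52.25 m = 22221  ⇒  m ≈ 425.3 g

m ≈ 425 g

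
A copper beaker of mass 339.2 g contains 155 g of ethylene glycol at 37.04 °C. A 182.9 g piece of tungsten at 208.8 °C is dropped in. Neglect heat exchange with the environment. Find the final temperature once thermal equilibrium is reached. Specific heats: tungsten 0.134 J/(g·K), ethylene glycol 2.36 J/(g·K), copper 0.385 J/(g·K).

T_f ≈ 45.1 °C

Energy conservation, ΣQ = 0:
182.9×0.134×(T − 208.8) + 155×2.36×(T − 37.04) + 339.2×0.385×(T − 37.04) = 0
24.51(T − 208.8) + 365.8(T − 37.04) + 130.59(T − 37.04) = 0
520.9 T = 23504
T = 23504/520.9 ≈ 45.12 °C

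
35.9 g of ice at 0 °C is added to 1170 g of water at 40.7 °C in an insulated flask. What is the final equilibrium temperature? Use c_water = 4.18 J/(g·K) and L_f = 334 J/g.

T_f ≈ 37.1 °C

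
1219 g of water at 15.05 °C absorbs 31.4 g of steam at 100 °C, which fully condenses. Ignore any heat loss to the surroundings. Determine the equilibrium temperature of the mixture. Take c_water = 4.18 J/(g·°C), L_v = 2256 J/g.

T_f ≈ 30.7 °C

Setting the total heat transfer to zero:
latent heat released on condensation: 31.4·2256 = 70838
  condensate cools 100→T: 31.4·4.18·(T − 100) = 131.25(T − 100)
  water warms: 1219·4.18·(T − 15.05) = 5095.4(T − 15.05)
5226.7 T = 70838 + 13125 + 76686 = 160650
T ≈ 30.74 °C (< 100 °C, so full condensation is consistent).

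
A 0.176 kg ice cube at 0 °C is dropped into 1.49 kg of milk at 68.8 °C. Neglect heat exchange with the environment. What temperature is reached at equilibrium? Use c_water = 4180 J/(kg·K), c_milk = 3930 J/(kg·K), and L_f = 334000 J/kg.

Energy conservation, ΣQ = 0:
latent heat to melt: 0.176·334000 = 58784
  warm the meltwater: 735.68 T
  milk: 5855.7(T − 68.8)
6591.4 T = 402872 − 58784 = 344088
T ≈ 52.20 °C. Since T > 0 °C, the all-ice-melts assumption holds.

T_f ≈ 52.2 °C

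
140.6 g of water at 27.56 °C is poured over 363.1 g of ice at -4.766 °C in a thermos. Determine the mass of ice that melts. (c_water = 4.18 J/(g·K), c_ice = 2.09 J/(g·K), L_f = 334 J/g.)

Heat available from the water dropping to 0 °C: 140.6×4.18×27.56 = 16197 J.
Warming the ice to 0 °C takes 363.1×2.09×4.766 = 3616.8 J, leaving 12580 J for melting.
Melting all 363.1 g of ice would need 363.1×334 = 121275 J.
Since 12580 < 121275 J, not all the ice melts; equilibrium is at 0 °C.
m_melt = 12580 / L_f = 37.67 g.

m_melted ≈ 37.7 g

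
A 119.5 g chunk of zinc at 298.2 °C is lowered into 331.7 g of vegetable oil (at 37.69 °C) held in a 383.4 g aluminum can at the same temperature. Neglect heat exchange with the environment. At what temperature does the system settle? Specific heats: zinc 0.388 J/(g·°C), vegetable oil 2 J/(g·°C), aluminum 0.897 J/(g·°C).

T_f ≈ 49.2 °C

Net heat exchanged in the isolated system is zero:
119.5*0.388*(T − 298.2) + 331.7*2*(T − 37.69) + 383.4*0.897*(T − 37.69) = 0
46.37(T − 298.2) + 663.4(T − 37.69) + 343.91(T − 37.69) = 0
(46.37 + 663.4 + 343.91) T = 46.37*298.2 + 663.4*37.69 + 343.91*37.69
T = 51792 / 1053.7 = 49.2 °C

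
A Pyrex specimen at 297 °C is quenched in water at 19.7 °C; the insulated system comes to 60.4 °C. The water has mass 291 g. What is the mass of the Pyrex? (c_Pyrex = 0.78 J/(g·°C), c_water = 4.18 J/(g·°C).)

m ≈ 268 g

Heat lost by the Pyrex = heat gained by the water:
m·0.78·(297 − 60.4) = 291·4.18·(60.4 − 19.7)
184.55 m = 49507  ⇒  m ≈ 268.3 g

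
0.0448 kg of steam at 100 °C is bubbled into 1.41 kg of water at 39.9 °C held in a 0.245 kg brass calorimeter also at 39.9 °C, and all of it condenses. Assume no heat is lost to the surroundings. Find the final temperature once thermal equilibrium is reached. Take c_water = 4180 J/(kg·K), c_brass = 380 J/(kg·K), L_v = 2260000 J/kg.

Conservation of energy gives ΣQ = 0:
condense steam: −0.0448·2260000 = −101248
  condensate cools 100→T: 0.0448·4180·(T − 100) = 187.26(T − 100)
  water warms: 1.41·4180·(T − 39.9) = 5893.8(T − 39.9)
  brass cup: 0.245·380·(T − 39.9) = 93.1(T − 39.9)
6174.2 T = 101248 + 18726 + 238877 = 358852
T ≈ 58.12 °C (< 100 °C, so full condensation is consistent).

T_f ≈ 58.1 °C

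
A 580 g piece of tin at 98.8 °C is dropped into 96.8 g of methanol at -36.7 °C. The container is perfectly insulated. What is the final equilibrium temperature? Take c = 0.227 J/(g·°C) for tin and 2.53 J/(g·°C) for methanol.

T_f ≈ 10.7 °C

Net heat exchanged in the isolated system is zero:
580·0.227·(T − 98.8) + 96.8·2.53·(T − (-36.7)) = 0
376.56 T = 4020
T ≈ 10.68 °C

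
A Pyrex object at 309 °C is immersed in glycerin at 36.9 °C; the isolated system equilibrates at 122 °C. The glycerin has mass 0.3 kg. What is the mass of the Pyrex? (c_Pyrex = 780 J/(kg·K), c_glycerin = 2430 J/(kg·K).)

m ≈ 0.425 kg

Conservation of energy gives ΣQ = 0:
m×780×(122 − 309) + 0.3×2430×(122 − 36.9) = 0
-145860 m = -62038
m = -62038/-145860 ≈ 0.4253 kg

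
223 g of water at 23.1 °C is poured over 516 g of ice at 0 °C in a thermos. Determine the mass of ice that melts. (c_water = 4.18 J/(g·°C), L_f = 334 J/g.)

Cooling the water to 0 °C releases 223×4.18×23.1 = 21532 J.
Fully melting the ice requires m_ice L_f = 516×334 = 172344 J.
21532 J < 172344 J, so only part of the ice melts and the system sits at 0 °C.
Mass melted = 21532/334 ≈ 64.47 g.

m_melted ≈ 64.5 g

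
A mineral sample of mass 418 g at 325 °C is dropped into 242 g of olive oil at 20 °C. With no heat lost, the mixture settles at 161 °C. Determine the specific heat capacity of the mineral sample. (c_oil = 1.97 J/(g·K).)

m_s c (T_s − T_f) = m_oil c_oil (T_f − T_0):
418·c·(325 − 161) = 242·1.97·(161 − 20)
68552 c = 67220  ⇒  c ≈ 0.9806 J/(g·K)

c ≈ 0.981 J/(g·K)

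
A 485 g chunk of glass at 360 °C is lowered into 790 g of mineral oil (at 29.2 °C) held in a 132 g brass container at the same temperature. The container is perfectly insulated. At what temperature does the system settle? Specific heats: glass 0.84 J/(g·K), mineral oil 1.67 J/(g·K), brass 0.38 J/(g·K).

T_f ≈ 105.0 °C

Setting the total heat transfer to zero:
485×0.84×(T − 360) + 790×1.67×(T − 29.2) + 132×0.38×(T − 29.2) = 0
407.4(T − 360) + 1319.3(T − 29.2) + 50.16(T − 29.2) = 0
(407.4 + 1319.3 + 50.16) T = 407.4×360 + 1319.3×29.2 + 50.16×29.2
T = 186652/1776.9 ≈ 105.05 °C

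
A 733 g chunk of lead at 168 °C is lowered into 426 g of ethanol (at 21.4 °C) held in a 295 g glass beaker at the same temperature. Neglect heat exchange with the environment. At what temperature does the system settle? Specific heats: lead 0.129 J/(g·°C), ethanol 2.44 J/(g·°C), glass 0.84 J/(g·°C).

Conservation of energy gives ΣQ = 0:
733×0.129×(T − 168) + 426×2.44×(T − 21.4) + 295×0.84×(T − 21.4) = 0
94.56(T − 168) + 1039.4(T − 21.4) + 247.8(T − 21.4) = 0
1381.8 T = 43433
T ≈ 31.43 °C

T_f ≈ 31.4 °C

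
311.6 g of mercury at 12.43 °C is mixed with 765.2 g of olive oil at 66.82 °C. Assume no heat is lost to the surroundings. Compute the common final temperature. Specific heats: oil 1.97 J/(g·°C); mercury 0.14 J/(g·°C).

T_f ≈ 65.3 °C

Heat lost by the oil equals heat gained by the mercury:
765.2*1.97*(66.82 − T) = 311.6*0.14*(T − 12.43)
1507.4(66.82 − T) = 43.62(T − 12.43)
1551.1 T = 101270  ⇒  T ≈ 65.29 °C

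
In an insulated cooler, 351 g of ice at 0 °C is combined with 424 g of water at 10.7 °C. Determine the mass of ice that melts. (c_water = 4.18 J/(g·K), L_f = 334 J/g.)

m_melted ≈ 56.8 g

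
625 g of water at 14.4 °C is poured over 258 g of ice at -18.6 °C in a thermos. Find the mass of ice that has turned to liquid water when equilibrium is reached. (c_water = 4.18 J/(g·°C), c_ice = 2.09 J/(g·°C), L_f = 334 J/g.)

m_melted ≈ 82.6 g

Heat available from the water dropping to 0 °C: 625·4.18·14.4 = 37620 J.
Of that, 258·2.09·18.6 = 10029 J goes to bring the ice to 0 °C, leaving 27591 J.
Melting all 258 g of ice would need 258·334 = 86172 J.
Since 27591 < 86172 J, not all the ice melts; equilibrium is at 0 °C.
m_melt = 27591 / L_f = 82.61 g.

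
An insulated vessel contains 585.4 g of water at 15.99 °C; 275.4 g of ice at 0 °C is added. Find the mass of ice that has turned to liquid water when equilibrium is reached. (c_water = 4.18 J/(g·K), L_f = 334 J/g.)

m_melted ≈ 117 g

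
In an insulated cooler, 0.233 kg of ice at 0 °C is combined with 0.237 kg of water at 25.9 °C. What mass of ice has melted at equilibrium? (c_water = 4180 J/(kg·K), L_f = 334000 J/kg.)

Heat available from the water dropping to 0 °C: 0.237×4180×25.9 = 25658 J.
Fully melting the ice requires m_ice L_f = 0.233×334000 = 77822 J.
That's not enough to melt it all — equilibrium is at 0 °C with ice remaining.
m_melt = 25658 / L_f = 0.07682 kg.

m_melted ≈ 0.0768 kg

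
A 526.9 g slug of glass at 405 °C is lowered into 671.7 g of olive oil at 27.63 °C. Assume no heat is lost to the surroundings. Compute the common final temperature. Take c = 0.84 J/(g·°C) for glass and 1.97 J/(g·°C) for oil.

T_f ≈ 122.2 °C

Heat lost by the glass equals heat gained by the oil:
526.9·0.84·(405 − T) = 671.7·1.97·(T − 27.63)
442.6(405 − T) = 1323.2(T − 27.63)
1765.8 T = 215813  ⇒  T ≈ 122.22 °C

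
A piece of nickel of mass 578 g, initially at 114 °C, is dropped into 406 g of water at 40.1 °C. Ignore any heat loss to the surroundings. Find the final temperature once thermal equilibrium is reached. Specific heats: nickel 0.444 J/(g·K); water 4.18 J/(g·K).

T_f ≈ 49.8 °C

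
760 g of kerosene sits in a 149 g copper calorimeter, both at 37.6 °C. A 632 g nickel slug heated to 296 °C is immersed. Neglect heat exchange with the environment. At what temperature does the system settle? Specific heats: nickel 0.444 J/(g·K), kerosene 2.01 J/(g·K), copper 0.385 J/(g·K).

T_f ≈ 76.5 °C

Setting the total heat transfer to zero:
632×0.444×(T − 296) + 760×2.01×(T − 37.6) + 149×0.385×(T − 37.6) = 0
280.61(T − 296) + 1527.6(T − 37.6) + 57.37(T − 37.6) = 0
(280.61 + 1527.6 + 57.37) T = 280.61×296 + 1527.6×37.6 + 57.37×37.6
T = 142655/1865.6 ≈ 76.47 °C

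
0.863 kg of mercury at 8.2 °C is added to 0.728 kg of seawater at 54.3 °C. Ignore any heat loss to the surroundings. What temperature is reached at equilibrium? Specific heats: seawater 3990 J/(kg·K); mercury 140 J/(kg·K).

T_f ≈ 52.5 °C

Heat gained plus heat lost sum to zero:
0.728×3990×(T − 54.3) + 0.863×140×(T − 8.2) = 0
2904.7(T − 54.3) + 120.82(T − 8.2) = 0
(2904.7 + 120.82) T = 2904.7×54.3 + 120.82×8.2
T = 158717 / 3025.5 = 52.5 °C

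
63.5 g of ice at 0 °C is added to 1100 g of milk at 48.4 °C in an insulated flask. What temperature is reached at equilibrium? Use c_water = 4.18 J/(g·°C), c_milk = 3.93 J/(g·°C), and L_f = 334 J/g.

T_f ≈ 41.0 °C

Setting the total heat transfer to zero:
melt ice: 63.5×334 = 21209; meltwater 0→T: 63.5×4.18×T = 265.43 T; milk: 4323(T − 48.4)
4588.4 T = 209233 − 21209 = 188024
T ≈ 40.98 °C — above 0 °C, consistent with complete melting.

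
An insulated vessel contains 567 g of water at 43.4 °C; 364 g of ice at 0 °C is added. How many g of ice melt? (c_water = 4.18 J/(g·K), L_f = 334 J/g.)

m_melted ≈ 308 g

Cooling the water to 0 °C releases 567×4.18×43.4 = 102861 J.
Melting all 364 g of ice would need 364×334 = 121576 J.
Since 102861 < 121576 J, not all the ice melts; equilibrium is at 0 °C.
m_melted×334 = 102861  ⇒  m_melted ≈ 308 g.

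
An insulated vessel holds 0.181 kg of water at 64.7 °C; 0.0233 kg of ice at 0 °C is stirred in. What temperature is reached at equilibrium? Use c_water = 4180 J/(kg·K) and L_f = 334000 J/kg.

Setting the total heat transfer to zero:
latent heat to melt: 0.0233×334000 = 7782.2; meltwater 0→T: 0.0233×4180×T = 97.39 T; water cools: 0.181×4180×(T − 64.7) = 756.58(T − 64.7)
853.97 T = 48951 − 7782.2 = 41169
T ≈ 48.21 °C (positive, so assuming full melt was valid).

T_f ≈ 48.2 °C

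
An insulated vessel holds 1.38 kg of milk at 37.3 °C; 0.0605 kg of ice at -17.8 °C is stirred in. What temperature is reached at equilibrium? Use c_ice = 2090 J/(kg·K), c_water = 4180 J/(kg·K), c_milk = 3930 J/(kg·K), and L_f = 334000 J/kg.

T_f ≈ 31.7 °C

Taking heat into each body as positive, Σ m c ΔT = 0:
warm ice to 0 °C: 0.0605×2090×(0 − (-17.8)) = 2250.7; latent heat to melt: 0.0605×334000 = 20207; meltwater 0→T: 0.0605×4180×T = 252.89 T; milk: 5423.4(T − 37.3)
5676.3 T = 202293 − 22458 = 179835
T ≈ 31.68 °C (positive, so assuming full melt was valid).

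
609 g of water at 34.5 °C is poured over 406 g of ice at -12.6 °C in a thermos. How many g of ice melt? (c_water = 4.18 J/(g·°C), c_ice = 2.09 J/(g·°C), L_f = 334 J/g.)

Water can give up m c ΔT = 609×4.18×34.5 = 87824 J before reaching 0 °C.
Of that, 406×2.09×12.6 = 10692 J goes to bring the ice to 0 °C, leaving 77132 J.
Fully melting the ice requires m_ice L_f = 406×334 = 135604 J.
77132 J < 135604 J, so only part of the ice melts and the system sits at 0 °C.
Mass melted = 77132/334 ≈ 230.9 g.

m_melted ≈ 231 g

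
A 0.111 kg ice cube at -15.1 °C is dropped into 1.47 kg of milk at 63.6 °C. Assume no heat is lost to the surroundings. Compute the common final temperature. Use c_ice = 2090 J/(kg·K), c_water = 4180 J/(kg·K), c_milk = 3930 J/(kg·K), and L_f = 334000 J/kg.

T_f ≈ 52.4 °C

Energy balance with sensible and latent terms:
ice -15.1→0 °C: 0.111·2090·15.1 = 3503; fusion: m_ice L_f = 0.111·334000 = 37074; meltwater 0→T: 0.111·4180·T = 463.98 T; milk: 5777.1(T − 63.6)
6241.1 T = 367424 − 40577 = 326847
T ≈ 52.37 °C — above 0 °C, consistent with complete melting.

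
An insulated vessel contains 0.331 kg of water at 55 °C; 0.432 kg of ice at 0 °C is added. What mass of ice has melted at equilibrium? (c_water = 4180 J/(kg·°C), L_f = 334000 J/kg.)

Heat available from the water dropping to 0 °C: 0.331×4180×55 = 76097 J.
To melt every bit of ice: 0.432×334000 = 144288 J.
Since 76097 < 144288 J, not all the ice melts; equilibrium is at 0 °C.
m_melt = 76097 / L_f = 0.2278 kg.

m_melted ≈ 0.228 kg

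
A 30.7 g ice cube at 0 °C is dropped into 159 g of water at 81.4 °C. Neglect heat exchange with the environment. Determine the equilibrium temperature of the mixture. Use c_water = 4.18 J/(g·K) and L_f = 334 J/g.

Energy conservation, ΣQ = 0:
latent heat to melt: 30.7·334 = 10254; meltwater 0→T: 30.7·4.18·T = 128.33 T; water cools: 159·4.18·(T − 81.4) = 664.62(T − 81.4)
792.95 T = 54100 − 10254 = 43846
T ≈ 55.30 °C (positive, so assuming full melt was valid).

T_f ≈ 55.3 °C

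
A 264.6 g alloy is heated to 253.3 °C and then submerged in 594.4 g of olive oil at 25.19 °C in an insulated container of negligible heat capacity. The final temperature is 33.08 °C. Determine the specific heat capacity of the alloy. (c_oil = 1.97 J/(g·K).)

Heat lost by the alloy = heat gained by the oil:
264.6×c×(253.3 − 33.08) = 594.4×1.97×(33.08 − 25.19)
58270 c = 9238.9  ⇒  c ≈ 0.1586 J/(g·K)

c ≈ 0.159 J/(g·K)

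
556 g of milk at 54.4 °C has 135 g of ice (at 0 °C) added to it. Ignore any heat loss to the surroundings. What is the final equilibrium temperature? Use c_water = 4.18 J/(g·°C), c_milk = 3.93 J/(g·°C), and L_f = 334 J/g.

T_f ≈ 26.8 °C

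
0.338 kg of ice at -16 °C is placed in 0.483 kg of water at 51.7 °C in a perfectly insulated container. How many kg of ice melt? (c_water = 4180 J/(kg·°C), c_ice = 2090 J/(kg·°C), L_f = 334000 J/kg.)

m_melted ≈ 0.279 kg

Cooling the water to 0 °C releases 0.483·4180·51.7 = 104379 J.
Of that, 0.338·2090·16 = 11303 J goes to bring the ice to 0 °C, leaving 93076 J.
Melting all 0.338 kg of ice would need 0.338·334000 = 112892 J.
Since 93076 < 112892 J, not all the ice melts; equilibrium is at 0 °C.
Mass melted = 93076/334000 ≈ 0.2787 kg.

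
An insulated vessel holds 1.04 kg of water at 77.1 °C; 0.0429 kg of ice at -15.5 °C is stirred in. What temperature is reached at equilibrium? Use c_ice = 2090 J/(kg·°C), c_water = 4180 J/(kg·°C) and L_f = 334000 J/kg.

T_f ≈ 70.6 °C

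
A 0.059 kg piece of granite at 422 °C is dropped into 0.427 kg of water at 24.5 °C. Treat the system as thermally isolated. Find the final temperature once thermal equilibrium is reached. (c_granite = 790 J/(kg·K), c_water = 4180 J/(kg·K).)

T_f ≈ 34.6 °C

Setting the total heat transfer to zero:
0.059×790×(T − 422) + 0.427×4180×(T − 24.5) = 0
46.61(T − 422) + 1784.9(T − 24.5) = 0
(46.61 + 1784.9) T = 46.61×422 + 1784.9×24.5
T = 63398 / 1831.5 = 34.6 °C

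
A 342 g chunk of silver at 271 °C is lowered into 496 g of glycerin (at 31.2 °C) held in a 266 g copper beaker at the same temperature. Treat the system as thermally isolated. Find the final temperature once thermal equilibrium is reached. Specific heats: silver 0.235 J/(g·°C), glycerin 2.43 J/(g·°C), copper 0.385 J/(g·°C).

T_f = Σ m_i c_i T_i / Σ m_i c_i:
T_f = (80.37*271 + 1205.3*31.2 + 102.41*31.2) / (80.37 + 1205.3 + 102.41)
    = 62580 / 1388.1 ≈ 45.08 °C

T_f ≈ 45.1 °C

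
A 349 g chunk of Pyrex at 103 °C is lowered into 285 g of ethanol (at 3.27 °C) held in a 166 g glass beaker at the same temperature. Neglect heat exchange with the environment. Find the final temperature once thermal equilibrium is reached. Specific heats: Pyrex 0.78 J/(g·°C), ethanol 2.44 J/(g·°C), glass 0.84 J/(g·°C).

T_f is the heat-capacity-weighted average of the initial temperatures:
T_f = (272.22·103 + 695.4·3.27 + 139.44·3.27) / (272.22 + 695.4 + 139.44)
    = 30769 / 1107.1 ≈ 27.79 °C

T_f ≈ 27.8 °C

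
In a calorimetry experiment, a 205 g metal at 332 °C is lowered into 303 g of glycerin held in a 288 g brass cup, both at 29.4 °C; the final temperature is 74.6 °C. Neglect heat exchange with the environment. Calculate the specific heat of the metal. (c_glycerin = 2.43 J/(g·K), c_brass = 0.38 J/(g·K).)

c ≈ 0.724 J/(g·K)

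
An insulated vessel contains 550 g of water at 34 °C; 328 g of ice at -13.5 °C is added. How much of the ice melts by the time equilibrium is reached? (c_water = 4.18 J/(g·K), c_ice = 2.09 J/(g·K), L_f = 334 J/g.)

Cooling the water to 0 °C releases 550·4.18·34 = 78166 J.
Of that, 328·2.09·13.5 = 9254.5 J goes to bring the ice to 0 °C, leaving 68911 J.
To melt every bit of ice: 328·334 = 109552 J.
That's not enough to melt it all — equilibrium is at 0 °C with ice remaining.
m_melted·334 = 68911  ⇒  m_melted ≈ 206.3 g.

m_melted ≈ 206 g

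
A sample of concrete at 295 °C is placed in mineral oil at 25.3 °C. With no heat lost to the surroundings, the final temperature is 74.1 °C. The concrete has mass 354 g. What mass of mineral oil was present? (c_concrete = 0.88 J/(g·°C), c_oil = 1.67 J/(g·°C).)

Let T be the final temperature. ΣQ_i = 0:
354×0.88×(74.1 − 295) + m×1.67×(74.1 − 25.3) = 0
81.5 m = 68815
m = 68815/81.5 ≈ 844.4 g

m ≈ 844 g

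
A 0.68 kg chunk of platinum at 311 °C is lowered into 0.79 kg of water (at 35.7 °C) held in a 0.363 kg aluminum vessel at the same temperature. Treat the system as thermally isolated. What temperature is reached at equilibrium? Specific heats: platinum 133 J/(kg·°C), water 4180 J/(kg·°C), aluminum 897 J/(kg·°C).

Taking heat into each body as positive, Σ m c ΔT = 0:
0.68×133×(T − 311) + 0.79×4180×(T − 35.7) + 0.363×897×(T − 35.7) = 0
3718.3 T = 157640
T = 157640 / 3718.3 = 42.4 °C

T_f ≈ 42.4 °C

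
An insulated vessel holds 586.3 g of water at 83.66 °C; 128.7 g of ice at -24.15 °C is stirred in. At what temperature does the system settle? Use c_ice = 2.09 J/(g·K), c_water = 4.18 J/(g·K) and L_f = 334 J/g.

T_f ≈ 52.0 °C

Setting the total heat transfer to zero:
warm ice to 0 °C: 128.7×2.09×(0 − (-24.15)) = 6495.9
  melt ice: 128.7×334 = 42986
  warm the meltwater: 537.97 T
  water: 2450.7(T − 83.66)
2988.7 T = 205028 − 49482 = 155547
T ≈ 52.04 °C — above 0 °C, consistent with complete melting.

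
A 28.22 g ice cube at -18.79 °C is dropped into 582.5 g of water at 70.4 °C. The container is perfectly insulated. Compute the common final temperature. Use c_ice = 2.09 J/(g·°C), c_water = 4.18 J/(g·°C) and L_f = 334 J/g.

T_f ≈ 63.0 °C

Net heat exchanged in the isolated system is zero:
ice -18.79→0 °C: 28.22×2.09×18.79 = 1108.2; melt ice: 28.22×334 = 9425.5; warm the meltwater: 117.96 T; water: 2434.8(T − 70.4)
2552.8 T = 171413 − 10534 = 160880
T ≈ 63.02 °C. Since T > 0 °C, the all-ice-melts assumption holds.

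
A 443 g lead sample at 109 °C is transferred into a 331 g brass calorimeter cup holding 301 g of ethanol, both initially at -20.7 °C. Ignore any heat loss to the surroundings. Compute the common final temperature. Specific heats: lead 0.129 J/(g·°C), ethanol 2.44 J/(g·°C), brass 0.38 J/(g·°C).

Heat gained plus heat lost sum to zero:
443·0.129·(T − 109) + 301·2.44·(T − (-20.7)) + 331·0.38·(T − (-20.7)) = 0
57.15(T − 109) + 734.44(T − (-20.7)) + 125.78(T − (-20.7)) = 0
917.37 T = -11578
T = -11578 / 917.37 = -12.6 °C

T_f ≈ -12.6 °C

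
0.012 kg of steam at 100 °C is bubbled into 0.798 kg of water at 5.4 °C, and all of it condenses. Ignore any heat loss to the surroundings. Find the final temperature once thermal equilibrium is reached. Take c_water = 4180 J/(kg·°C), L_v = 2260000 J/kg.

Heat gained plus heat lost sum to zero:
latent heat released on condensation: 0.012×2260000 = 27120
  condensate cools 100→T: 0.012×4180×(T − 100) = 50.16(T − 100)
  original water: 3335.6(T − 5.4)
3385.8 T = 27120 + 5016 + 18012 = 50148
T ≈ 14.81 °C, under the boiling point, so the assumption holds.

T_f ≈ 14.8 °C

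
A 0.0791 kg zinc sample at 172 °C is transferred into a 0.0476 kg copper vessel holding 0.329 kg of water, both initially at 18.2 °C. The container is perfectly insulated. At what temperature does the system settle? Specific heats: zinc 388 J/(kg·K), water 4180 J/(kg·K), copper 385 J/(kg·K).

T_f ≈ 21.5 °C

Heat gained plus heat lost sum to zero:
0.0791*388*(T − 172) + 0.329*4180*(T − 18.2) + 0.0476*385*(T − 18.2) = 0
(30.69 + 1375.2 + 18.33) T = 30.69*172 + 1375.2*18.2 + 18.33*18.2
T ≈ 21.51 °C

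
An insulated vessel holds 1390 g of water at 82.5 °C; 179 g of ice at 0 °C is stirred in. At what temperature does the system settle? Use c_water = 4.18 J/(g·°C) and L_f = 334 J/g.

Sum of m c ΔT and latent-heat terms is zero:
melt ice: 179×334 = 59786
  meltwater 0→T: 179×4.18×T = 748.22 T
  water: 5810.2(T − 82.5)
6558.4 T = 479342 − 59786 = 419556
T ≈ 63.97 °C (positive, so assuming full melt was valid).

T_f ≈ 64.0 °C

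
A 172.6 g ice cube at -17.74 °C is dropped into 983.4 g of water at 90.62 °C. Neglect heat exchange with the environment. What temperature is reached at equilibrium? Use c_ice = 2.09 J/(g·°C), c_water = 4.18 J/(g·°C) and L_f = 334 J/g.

Energy balance with sensible and latent terms:
ice -17.74→0 °C: 172.6·2.09·17.74 = 6399.4; melt ice: 172.6·334 = 57648; warm the meltwater: 721.47 T; water: 4110.6(T − 90.62)
4832.1 T = 372504 − 64048 = 308456
T ≈ 63.84 °C — above 0 °C, consistent with complete melting.

T_f ≈ 63.8 °C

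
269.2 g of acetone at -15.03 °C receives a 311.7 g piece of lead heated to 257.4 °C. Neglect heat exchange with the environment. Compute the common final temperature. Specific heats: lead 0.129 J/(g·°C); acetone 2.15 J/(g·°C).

T_f ≈ 2.7 °C

Heat gained plus heat lost sum to zero:
311.7·0.129·(T − 257.4) + 269.2·2.15·(T − (-15.03)) = 0
618.99 T = 1650.8
T ≈ 2.67 °C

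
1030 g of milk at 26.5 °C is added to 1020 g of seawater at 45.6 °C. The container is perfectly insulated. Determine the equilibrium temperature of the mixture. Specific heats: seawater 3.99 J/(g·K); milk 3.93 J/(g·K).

T_f ≈ 36.1 °C

Heat lost by the seawater equals heat gained by the milk:
1020·3.99·(45.6 − T) = 1030·3.93·(T − 26.5)
4069.8(45.6 − T) = 4047.9(T − 26.5)
8117.7 T = 292852  ⇒  T ≈ 36.08 °C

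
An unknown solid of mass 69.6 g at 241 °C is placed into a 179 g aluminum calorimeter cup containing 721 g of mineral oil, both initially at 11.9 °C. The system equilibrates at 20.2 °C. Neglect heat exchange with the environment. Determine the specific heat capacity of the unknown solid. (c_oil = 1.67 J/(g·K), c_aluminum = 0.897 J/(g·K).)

Setting the total heat transfer to zero:
69.6×c×(20.2 − 241) + 721×1.67×(20.2 − 11.9) + 179×0.897×(20.2 − 11.9) = 0
-15368 c = -11326
c = -11326/-15368 ≈ 0.737 J/(g·K)

c ≈ 0.737 J/(g·K)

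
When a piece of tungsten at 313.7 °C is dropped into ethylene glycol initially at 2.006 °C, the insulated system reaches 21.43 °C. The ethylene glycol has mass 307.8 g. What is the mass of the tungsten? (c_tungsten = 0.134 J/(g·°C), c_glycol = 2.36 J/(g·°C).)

|Q_tungsten| = |Q_glycol|:
m·0.134·(313.7 − 21.43) = 307.8·2.36·(21.43 − 2.006)
39.16 m = 14110  ⇒  m ≈ 360.3 g

m ≈ 360 g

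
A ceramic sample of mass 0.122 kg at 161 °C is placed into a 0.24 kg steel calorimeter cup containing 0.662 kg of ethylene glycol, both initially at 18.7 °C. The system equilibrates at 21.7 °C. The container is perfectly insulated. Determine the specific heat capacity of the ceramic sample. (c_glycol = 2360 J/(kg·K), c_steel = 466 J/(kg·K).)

c ≈ 296 J/(kg·K)

Net heat exchanged in the isolated system is zero:
0.122·c·(21.7 − 161) + 0.662·2360·(21.7 − 18.7) + 0.24·466·(21.7 − 18.7) = 0
-16.99 c = -5022.5
c = -5022.5/-16.99 ≈ 295.5 J/(kg·K)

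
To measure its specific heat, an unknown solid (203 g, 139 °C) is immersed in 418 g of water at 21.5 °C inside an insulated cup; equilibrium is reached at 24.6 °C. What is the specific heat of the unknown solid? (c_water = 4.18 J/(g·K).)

m_s c (T_s − T_f) = m_water c_water (T_f − T_0):
203×c×(139 − 24.6) = 418×4.18×(24.6 − 21.5)
23223 c = 5416.4  ⇒  c ≈ 0.2332 J/(g·K)

c ≈ 0.233 J/(g·K)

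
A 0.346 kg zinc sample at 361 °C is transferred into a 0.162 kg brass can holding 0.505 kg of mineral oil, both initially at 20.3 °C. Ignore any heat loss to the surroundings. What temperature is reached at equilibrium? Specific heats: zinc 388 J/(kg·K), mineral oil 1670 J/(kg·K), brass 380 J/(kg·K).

Let T be the final temperature. ΣQ_i = 0:
0.346·388·(T − 361) + 0.505·1670·(T − 20.3) + 0.162·380·(T − 20.3) = 0
134.25(T − 361) + 843.35(T − 20.3) + 61.56(T − 20.3) = 0
1039.2 T = 66833
T = 66833 / 1039.2 = 64.3 °C

T_f ≈ 64.3 °C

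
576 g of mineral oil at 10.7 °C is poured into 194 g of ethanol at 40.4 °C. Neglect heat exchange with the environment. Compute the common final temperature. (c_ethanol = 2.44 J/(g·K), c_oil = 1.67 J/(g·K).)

T_f ≈ 20.5 °C

Energy conservation, ΣQ = 0:
194*2.44*(T − 40.4) + 576*1.67*(T − 10.7) = 0
473.36(T − 40.4) + 961.92(T − 10.7) = 0
(473.36 + 961.92) T = 473.36*40.4 + 961.92*10.7
T = 29416 / 1435.3 = 20.5 °C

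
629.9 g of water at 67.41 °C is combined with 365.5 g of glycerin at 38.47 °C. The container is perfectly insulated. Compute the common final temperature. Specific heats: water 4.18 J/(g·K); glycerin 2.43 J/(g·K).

T_f ≈ 60.1 °C

|Q_water| = |Q_glycerin|:
629.9·4.18·(67.41 − T) = 365.5·2.43·(T − 38.47)
2633(67.41 − T) = 888.17(T − 38.47)
3521.1 T = 211657  ⇒  T ≈ 60.11 °C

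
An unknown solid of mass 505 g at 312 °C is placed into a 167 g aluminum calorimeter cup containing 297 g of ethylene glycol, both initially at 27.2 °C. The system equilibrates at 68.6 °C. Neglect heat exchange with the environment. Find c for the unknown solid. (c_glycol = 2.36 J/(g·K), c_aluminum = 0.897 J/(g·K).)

c ≈ 0.287 J/(g·K)

Setting the total heat transfer to zero:
505×c×(68.6 − 312) + 297×2.36×(68.6 − 27.2) + 167×0.897×(68.6 − 27.2) = 0
-122917 c = -35220
c = -35220/-122917 ≈ 0.2865 J/(g·K)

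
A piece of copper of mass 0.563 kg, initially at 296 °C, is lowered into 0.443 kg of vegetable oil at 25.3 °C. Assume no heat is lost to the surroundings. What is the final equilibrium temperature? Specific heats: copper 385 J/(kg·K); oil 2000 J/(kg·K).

Setting the total heat transfer to zero:
0.563·385·(T − 296) + 0.443·2000·(T − 25.3) = 0
216.75(T − 296) + 886(T − 25.3) = 0
(216.75 + 886) T = 216.75·296 + 886·25.3
T = 86575/1102.8 ≈ 78.51 °C

T_f ≈ 78.5 °C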